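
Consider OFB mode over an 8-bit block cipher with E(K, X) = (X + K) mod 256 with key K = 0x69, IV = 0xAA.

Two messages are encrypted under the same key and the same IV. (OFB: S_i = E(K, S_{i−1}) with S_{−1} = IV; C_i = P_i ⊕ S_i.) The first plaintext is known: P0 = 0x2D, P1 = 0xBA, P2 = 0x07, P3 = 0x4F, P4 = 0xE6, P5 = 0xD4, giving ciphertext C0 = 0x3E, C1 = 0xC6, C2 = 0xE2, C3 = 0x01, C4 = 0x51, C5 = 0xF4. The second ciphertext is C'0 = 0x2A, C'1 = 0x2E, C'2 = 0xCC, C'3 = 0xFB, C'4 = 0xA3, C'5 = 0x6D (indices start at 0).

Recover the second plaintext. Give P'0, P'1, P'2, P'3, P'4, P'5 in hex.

In OFB with a reused IV, both messages share the same keystream S_i, so C_i ⊕ C'_i = P_i ⊕ P'_i and thus P'_i = P_i ⊕ C_i ⊕ C'_i.
P'0: 0x2D ⊕ 0x3E ⊕ 0x2A = 0x39.
P'1: 0xBA ⊕ 0xC6 ⊕ 0x2E = 0x52.
P'2: 0x07 ⊕ 0xE2 ⊕ 0xCC = 0x29.
P'3: 0x4F ⊕ 0x01 ⊕ 0xFB = 0xB5.
P'4: 0xE6 ⊕ 0x51 ⊕ 0xA3 = 0x14.
P'5: 0xD4 ⊕ 0xF4 ⊕ 0x6D = 0x4D.

P'0 = 0x39, P'1 = 0x52, P'2 = 0x29, P'3 = 0xB5, P'4 = 0x14, P'5 = 0x4D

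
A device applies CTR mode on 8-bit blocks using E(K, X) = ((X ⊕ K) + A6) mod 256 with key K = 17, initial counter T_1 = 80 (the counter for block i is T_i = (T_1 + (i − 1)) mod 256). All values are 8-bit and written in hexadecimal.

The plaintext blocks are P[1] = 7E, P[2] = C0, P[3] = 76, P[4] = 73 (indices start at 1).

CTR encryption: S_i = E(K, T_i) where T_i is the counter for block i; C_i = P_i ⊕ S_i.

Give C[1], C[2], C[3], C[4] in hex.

C[1] = 43, C[2] = FC, C[3] = 4D, C[4] = 49

C[1]: T = 80, S = E(K, T) = 3D; 7E ⊕ 3D = 43.
C[2]: T = 81, S = E(K, T) = 3C; C0 ⊕ 3C = FC.
C[3]: T = 82, S = E(K, T) = 3B; 76 ⊕ 3B = 4D.
C[4]: T = 83, S = E(K, T) = 3A; 73 ⊕ 3A = 49.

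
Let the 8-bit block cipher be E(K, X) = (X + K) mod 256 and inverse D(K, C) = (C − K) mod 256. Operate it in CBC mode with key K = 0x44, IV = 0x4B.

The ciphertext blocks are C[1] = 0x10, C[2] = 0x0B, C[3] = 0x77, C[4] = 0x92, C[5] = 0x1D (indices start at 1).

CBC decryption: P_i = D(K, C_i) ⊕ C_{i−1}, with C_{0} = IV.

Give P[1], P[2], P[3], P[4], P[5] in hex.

P[1] = 0x87, P[2] = 0xD7, P[3] = 0x38, P[4] = 0x39, P[5] = 0x4B

P[1]: D(K, 0x10) = 0xCC; 0xCC ⊕ 0x4B = 0x87.
P[2]: D(K, 0x0B) = 0xC7; 0xC7 ⊕ 0x10 = 0xD7.
P[3]: D(K, 0x77) = 0x33; 0x33 ⊕ 0x0B = 0x38.
P[4]: D(K, 0x92) = 0x4E; 0x4E ⊕ 0x77 = 0x39.
P[5]: D(K, 0x1D) = 0xD9; 0xD9 ⊕ 0x92 = 0x4B.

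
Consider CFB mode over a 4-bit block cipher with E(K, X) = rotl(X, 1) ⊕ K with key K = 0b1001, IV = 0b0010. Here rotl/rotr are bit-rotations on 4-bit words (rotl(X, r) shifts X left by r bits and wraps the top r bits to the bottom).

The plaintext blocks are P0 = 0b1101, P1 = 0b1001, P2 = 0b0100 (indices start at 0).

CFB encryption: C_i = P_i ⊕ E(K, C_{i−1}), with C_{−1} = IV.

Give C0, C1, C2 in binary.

C0: E(K, 0b0010) = 0b1101; 0b1101 ⊕ 0b1101 = 0b0000.
C1: E(K, 0b0000) = 0b1001; 0b1001 ⊕ 0b1001 = 0b0000.
C2: E(K, 0b0000) = 0b1001; 0b0100 ⊕ 0b1001 = 0b1101.

C0 = 0b0000, C1 = 0b0000, C2 = 0b1101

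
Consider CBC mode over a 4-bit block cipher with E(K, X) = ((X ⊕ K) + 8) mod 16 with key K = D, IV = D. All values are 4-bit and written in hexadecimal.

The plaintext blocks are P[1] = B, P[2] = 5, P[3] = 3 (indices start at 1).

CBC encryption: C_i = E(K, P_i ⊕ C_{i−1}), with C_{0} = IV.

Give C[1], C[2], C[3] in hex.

C[1] = 3, C[2] = 3, C[3] = 5

C[1]: P[1] ⊕ D = 6; E(K, 6) = 3.
C[2]: P[2] ⊕ 3 = 6; E(K, 6) = 3.
C[3]: P[3] ⊕ 3 = 0; E(K, 0) = 5.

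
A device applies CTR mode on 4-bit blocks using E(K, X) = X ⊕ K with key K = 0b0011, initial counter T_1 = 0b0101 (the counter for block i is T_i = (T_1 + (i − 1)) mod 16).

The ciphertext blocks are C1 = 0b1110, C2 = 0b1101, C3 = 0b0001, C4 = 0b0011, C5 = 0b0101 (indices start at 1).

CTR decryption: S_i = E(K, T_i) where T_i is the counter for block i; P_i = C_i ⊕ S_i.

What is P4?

P4: T = 0b1000, S = E(K, T) = 0b1011; 0b0011 ⊕ 0b1011 = 0b1000.

P4 = 0b1000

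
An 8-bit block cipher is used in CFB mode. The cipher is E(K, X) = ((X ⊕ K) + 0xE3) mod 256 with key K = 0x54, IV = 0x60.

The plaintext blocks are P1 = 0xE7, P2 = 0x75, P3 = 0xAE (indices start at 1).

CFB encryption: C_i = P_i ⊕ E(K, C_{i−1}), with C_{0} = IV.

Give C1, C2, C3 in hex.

C1: E(K, 0x60) = 0x17; 0xE7 ⊕ 0x17 = 0xF0.
C2: E(K, 0xF0) = 0x87; 0x75 ⊕ 0x87 = 0xF2.
C3: E(K, 0xF2) = 0x89; 0xAE ⊕ 0x89 = 0x27.

C1 = 0xF0, C2 = 0xF2, C3 = 0x27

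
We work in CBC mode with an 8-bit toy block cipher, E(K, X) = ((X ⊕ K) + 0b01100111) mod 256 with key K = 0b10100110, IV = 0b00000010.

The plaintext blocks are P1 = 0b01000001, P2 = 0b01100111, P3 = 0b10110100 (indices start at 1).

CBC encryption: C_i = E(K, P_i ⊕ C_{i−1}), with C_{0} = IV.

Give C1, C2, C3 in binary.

C1 = 0b01001100, C2 = 0b11110100, C3 = 0b01001101

C1: P1 ⊕ 0b00000010 = 0b01000011; E(K, 0b01000011) = 0b01001100.
C2: P2 ⊕ 0b01001100 = 0b00101011; E(K, 0b00101011) = 0b11110100.
C3: P3 ⊕ 0b11110100 = 0b01000000; E(K, 0b01000000) = 0b01001101.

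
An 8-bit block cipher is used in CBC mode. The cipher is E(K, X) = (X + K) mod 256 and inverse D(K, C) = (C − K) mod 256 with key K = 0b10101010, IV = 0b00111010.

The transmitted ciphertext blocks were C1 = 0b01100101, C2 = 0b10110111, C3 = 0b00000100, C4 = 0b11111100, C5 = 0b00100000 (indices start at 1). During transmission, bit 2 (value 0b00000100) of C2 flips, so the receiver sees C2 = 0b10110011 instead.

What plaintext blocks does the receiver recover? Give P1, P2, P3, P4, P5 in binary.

CBC decryption: P_i = D(K, C_i) ⊕ C_{i−1}, with C_{0} = IV.
Only C2 changed, to 0b10110011. In CBC, a change in C_i garbles P_i and flips the same bit in P_{i+1}. Decrypting the received ciphertext:
P1: D(K, 0b01100101) = 0b10111011; 0b10111011 ⊕ 0b00111010 = 0b10000001.
P2: D(K, 0b10110011) = 0b00001001; 0b00001001 ⊕ 0b01100101 = 0b01101100.
P3: D(K, 0b00000100) = 0b01011010; 0b01011010 ⊕ 0b10110011 = 0b11101001.
P4: D(K, 0b11111100) = 0b01010010; 0b01010010 ⊕ 0b00000100 = 0b01010110.
P5: D(K, 0b00100000) = 0b01110110; 0b01110110 ⊕ 0b11111100 = 0b10001010.
Blocks that differ from the original plaintext: P2, P3.

P1 = 0b10000001, P2 = 0b01101100, P3 = 0b11101001, P4 = 0b01010110, P5 = 0b10001010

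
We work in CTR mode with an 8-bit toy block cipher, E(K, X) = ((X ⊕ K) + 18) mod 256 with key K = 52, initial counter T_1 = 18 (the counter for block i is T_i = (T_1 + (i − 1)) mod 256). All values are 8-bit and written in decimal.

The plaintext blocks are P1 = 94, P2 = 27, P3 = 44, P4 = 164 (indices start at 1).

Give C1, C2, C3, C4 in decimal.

CTR encryption: S_i = E(K, T_i) where T_i is the counter for block i; C_i = P_i ⊕ S_i.
C1: T = 18, S = E(K, T) = 56; 94 ⊕ 56 = 102.
C2: T = 19, S = E(K, T) = 57; 27 ⊕ 57 = 34.
C3: T = 20, S = E(K, T) = 50; 44 ⊕ 50 = 30.
C4: T = 21, S = E(K, T) = 51; 164 ⊕ 51 = 151.

C1 = 102, C2 = 34, C3 = 30, C4 = 151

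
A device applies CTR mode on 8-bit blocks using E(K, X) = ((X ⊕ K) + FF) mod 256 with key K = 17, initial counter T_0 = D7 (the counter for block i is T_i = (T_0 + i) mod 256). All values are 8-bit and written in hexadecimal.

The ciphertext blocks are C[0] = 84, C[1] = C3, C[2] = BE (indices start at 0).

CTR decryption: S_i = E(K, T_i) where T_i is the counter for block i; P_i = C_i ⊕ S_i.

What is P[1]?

P[1]: T = D8, S = E(K, T) = CE; C3 ⊕ CE = 0D.

P[1] = 0D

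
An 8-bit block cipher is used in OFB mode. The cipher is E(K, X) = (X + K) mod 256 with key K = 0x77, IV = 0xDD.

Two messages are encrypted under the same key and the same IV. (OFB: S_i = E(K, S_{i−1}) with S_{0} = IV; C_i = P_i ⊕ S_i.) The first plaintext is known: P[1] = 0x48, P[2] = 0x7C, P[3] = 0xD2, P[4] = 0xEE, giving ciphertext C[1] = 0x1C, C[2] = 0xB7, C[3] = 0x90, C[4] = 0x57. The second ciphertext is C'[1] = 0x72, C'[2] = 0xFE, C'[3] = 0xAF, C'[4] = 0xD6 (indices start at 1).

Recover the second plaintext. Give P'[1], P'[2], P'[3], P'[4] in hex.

P'[1] = 0x26, P'[2] = 0x35, P'[3] = 0xED, P'[4] = 0x6F

In OFB with a reused IV, both messages share the same keystream S_i, so C_i ⊕ C'_i = P_i ⊕ P'_i and thus P'_i = P_i ⊕ C_i ⊕ C'_i.
P'[1]: 0x48 ⊕ 0x1C ⊕ 0x72 = 0x26.
P'[2]: 0x7C ⊕ 0xB7 ⊕ 0xFE = 0x35.
P'[3]: 0xD2 ⊕ 0x90 ⊕ 0xAF = 0xED.
P'[4]: 0xEE ⊕ 0x57 ⊕ 0xD6 = 0x6F.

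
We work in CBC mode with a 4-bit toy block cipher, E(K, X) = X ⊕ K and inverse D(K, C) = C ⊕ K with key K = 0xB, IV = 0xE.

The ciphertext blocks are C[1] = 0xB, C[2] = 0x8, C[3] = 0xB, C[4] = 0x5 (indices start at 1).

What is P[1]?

P[1] = 0xE

CBC decryption: P_i = D(K, C_i) ⊕ C_{i−1}, with C_{0} = IV.
P[1]: D(K, 0xB) = 0x0; 0x0 ⊕ 0xE = 0xE.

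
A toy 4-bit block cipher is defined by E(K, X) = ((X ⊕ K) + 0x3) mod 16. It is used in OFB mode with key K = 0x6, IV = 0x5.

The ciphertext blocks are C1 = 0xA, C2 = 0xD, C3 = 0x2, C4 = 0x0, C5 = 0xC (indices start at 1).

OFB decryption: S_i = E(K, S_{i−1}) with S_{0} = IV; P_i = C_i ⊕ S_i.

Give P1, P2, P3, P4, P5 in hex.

P1 = 0xC, P2 = 0xE, P3 = 0xA, P4 = 0x1, P5 = 0x6

P1: S = E(K, 0x5) = 0x6; 0xA ⊕ 0x6 = 0xC.
P2: S = E(K, 0x6) = 0x3; 0xD ⊕ 0x3 = 0xE.
P3: S = E(K, 0x3) = 0x8; 0x2 ⊕ 0x8 = 0xA.
P4: S = E(K, 0x8) = 0x1; 0x0 ⊕ 0x1 = 0x1.
P5: S = E(K, 0x1) = 0xA; 0xC ⊕ 0xA = 0x6.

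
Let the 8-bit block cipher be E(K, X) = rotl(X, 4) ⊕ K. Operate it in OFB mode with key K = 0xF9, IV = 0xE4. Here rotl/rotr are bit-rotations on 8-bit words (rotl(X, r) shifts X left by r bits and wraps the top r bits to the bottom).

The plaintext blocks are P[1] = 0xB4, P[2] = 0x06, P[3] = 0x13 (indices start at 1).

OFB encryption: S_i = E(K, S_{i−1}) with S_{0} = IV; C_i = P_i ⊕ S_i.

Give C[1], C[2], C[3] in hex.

C[1]: S = E(K, 0xE4) = 0xB7; 0xB4 ⊕ 0xB7 = 0x03.
C[2]: S = E(K, 0xB7) = 0x82; 0x06 ⊕ 0x82 = 0x84.
C[3]: S = E(K, 0x82) = 0xD1; 0x13 ⊕ 0xD1 = 0xC2.

C[1] = 0x03, C[2] = 0x84, C[3] = 0xC2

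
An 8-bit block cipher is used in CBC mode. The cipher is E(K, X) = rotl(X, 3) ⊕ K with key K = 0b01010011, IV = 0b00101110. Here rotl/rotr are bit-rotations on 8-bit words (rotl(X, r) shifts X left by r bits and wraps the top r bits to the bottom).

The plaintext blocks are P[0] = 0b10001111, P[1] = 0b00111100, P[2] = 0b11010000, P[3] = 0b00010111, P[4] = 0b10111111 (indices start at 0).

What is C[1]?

C[1] = 0b01000000

CBC encryption: C_i = E(K, P_i ⊕ C_{i−1}), with C_{−1} = IV.
C[0]: P[0] ⊕ 0b00101110 = 0b10100001; E(K, 0b10100001) = 0b01011110.
C[1]: P[1] ⊕ 0b01011110 = 0b01100010; E(K, 0b01100010) = 0b01000000.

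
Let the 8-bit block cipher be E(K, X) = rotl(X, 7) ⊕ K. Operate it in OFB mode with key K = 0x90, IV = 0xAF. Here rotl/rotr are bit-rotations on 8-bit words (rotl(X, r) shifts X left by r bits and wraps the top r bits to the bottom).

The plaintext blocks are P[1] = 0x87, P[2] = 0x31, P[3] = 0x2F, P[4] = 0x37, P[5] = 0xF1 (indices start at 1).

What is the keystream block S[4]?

OFB encryption: S_i = E(K, S_{i−1}) with S_{0} = IV; C_i = P_i ⊕ S_i.
C[1]: S = E(K, 0xAF) = 0x47; 0x87 ⊕ 0x47 = 0xC0.
C[2]: S = E(K, 0x47) = 0x33; 0x31 ⊕ 0x33 = 0x02.
C[3]: S = E(K, 0x33) = 0x09; 0x2F ⊕ 0x09 = 0x26.
C[4]: S = E(K, 0x09) = 0x14; 0x37 ⊕ 0x14 = 0x23.
So S[4] = 0x14.

0x14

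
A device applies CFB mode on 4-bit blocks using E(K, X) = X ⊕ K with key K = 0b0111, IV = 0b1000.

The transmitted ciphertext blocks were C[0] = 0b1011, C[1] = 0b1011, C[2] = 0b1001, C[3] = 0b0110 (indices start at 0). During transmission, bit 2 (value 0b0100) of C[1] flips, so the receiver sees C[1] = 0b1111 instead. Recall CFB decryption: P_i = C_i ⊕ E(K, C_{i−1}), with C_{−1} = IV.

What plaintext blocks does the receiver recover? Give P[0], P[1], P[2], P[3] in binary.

P[0] = 0b0100, P[1] = 0b0011, P[2] = 0b0001, P[3] = 0b1000

Only C[1] changed, to 0b1111. In CFB, a change in C_i flips the same bit in P_i and garbles P_{i+1}. Decrypting the received ciphertext:
P[0]: E(K, 0b1000) = 0b1111; 0b1011 ⊕ 0b1111 = 0b0100.
P[1]: E(K, 0b1011) = 0b1100; 0b1111 ⊕ 0b1100 = 0b0011.
P[2]: E(K, 0b1111) = 0b1000; 0b1001 ⊕ 0b1000 = 0b0001.
P[3]: E(K, 0b1001) = 0b1110; 0b0110 ⊕ 0b1110 = 0b1000.
Blocks that differ from the original plaintext: P[1], P[2].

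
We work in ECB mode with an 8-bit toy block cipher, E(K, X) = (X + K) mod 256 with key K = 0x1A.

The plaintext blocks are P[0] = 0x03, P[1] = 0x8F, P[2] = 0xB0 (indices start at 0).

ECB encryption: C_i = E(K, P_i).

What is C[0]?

C[0]: E(K, 0x03) = 0x1D.

C[0] = 0x1D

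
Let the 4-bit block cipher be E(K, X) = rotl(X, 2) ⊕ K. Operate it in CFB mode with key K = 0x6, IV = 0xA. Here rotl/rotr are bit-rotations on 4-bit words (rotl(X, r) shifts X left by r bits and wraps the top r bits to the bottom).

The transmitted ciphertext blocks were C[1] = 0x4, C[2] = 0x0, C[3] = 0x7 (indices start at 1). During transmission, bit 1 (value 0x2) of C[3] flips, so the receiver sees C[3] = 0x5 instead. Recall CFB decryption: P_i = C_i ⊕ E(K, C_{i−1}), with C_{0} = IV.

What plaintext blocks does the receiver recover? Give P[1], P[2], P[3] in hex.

P[1] = 0x8, P[2] = 0x7, P[3] = 0x3

Only C[3] changed, to 0x5. In CFB, a change in C_i flips the same bit in P_i and garbles P_{i+1}. Decrypting the received ciphertext:
P[1]: E(K, 0xA) = 0xC; 0x4 ⊕ 0xC = 0x8.
P[2]: E(K, 0x4) = 0x7; 0x0 ⊕ 0x7 = 0x7.
P[3]: E(K, 0x0) = 0x6; 0x5 ⊕ 0x6 = 0x3.
Blocks that differ from the original plaintext: P[3].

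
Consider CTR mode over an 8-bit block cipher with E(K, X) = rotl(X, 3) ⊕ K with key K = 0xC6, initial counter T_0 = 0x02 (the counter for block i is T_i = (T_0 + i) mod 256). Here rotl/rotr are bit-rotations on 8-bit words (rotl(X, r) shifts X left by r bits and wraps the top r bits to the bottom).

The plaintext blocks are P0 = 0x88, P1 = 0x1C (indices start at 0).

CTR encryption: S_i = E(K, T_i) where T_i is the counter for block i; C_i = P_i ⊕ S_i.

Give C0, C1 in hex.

C0 = 0x5E, C1 = 0xC2

C0: T = 0x02, S = E(K, T) = 0xD6; 0x88 ⊕ 0xD6 = 0x5E.
C1: T = 0x03, S = E(K, T) = 0xDE; 0x1C ⊕ 0xDE = 0xC2.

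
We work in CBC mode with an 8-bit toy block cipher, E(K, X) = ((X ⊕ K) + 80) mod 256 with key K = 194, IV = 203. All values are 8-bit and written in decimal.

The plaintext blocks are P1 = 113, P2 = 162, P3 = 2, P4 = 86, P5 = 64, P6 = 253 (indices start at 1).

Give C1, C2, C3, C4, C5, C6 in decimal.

CBC encryption: C_i = E(K, P_i ⊕ C_{i−1}), with C_{0} = IV.
C1: P1 ⊕ 203 = 186; E(K, 186) = 200.
C2: P2 ⊕ 200 = 106; E(K, 106) = 248.
C3: P3 ⊕ 248 = 250; E(K, 250) = 136.
C4: P4 ⊕ 136 = 222; E(K, 222) = 108.
C5: P5 ⊕ 108 = 44; E(K, 44) = 62.
C6: P6 ⊕ 62 = 195; E(K, 195) = 81.

C1 = 200, C2 = 248, C3 = 136, C4 = 108, C5 = 62, C6 = 81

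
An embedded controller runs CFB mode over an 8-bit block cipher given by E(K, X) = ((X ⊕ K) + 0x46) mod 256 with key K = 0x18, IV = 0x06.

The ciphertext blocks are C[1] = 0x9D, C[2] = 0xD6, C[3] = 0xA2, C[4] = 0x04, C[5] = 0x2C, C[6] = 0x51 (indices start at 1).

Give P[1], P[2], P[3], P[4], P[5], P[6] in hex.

P[1] = 0xF9, P[2] = 0x1D, P[3] = 0xB6, P[4] = 0x04, P[5] = 0x4E, P[6] = 0x2B

CFB decryption: P_i = C_i ⊕ E(K, C_{i−1}), with C_{0} = IV.
P[1]: E(K, 0x06) = 0x64; 0x9D ⊕ 0x64 = 0xF9.
P[2]: E(K, 0x9D) = 0xCB; 0xD6 ⊕ 0xCB = 0x1D.
P[3]: E(K, 0xD6) = 0x14; 0xA2 ⊕ 0x14 = 0xB6.
P[4]: E(K, 0xA2) = 0x00; 0x04 ⊕ 0x00 = 0x04.
P[5]: E(K, 0x04) = 0x62; 0x2C ⊕ 0x62 = 0x4E.
P[6]: E(K, 0x2C) = 0x7A; 0x51 ⊕ 0x7A = 0x2B.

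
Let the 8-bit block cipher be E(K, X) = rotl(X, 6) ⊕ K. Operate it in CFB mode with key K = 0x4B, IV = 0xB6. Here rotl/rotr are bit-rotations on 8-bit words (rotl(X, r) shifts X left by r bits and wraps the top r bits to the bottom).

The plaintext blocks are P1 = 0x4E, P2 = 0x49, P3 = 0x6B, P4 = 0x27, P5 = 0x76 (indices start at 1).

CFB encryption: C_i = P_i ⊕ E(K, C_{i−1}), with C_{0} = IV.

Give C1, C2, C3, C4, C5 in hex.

C1: E(K, 0xB6) = 0xE6; 0x4E ⊕ 0xE6 = 0xA8.
C2: E(K, 0xA8) = 0x61; 0x49 ⊕ 0x61 = 0x28.
C3: E(K, 0x28) = 0x41; 0x6B ⊕ 0x41 = 0x2A.
C4: E(K, 0x2A) = 0xC1; 0x27 ⊕ 0xC1 = 0xE6.
C5: E(K, 0xE6) = 0xF2; 0x76 ⊕ 0xF2 = 0x84.

C1 = 0xA8, C2 = 0x28, C3 = 0x2A, C4 = 0xE6, C5 = 0x84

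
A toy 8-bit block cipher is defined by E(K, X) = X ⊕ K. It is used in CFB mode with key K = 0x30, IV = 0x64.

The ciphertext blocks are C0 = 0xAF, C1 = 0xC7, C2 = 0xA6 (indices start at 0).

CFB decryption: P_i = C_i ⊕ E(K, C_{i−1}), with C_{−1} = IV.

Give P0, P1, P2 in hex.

P0 = 0xFB, P1 = 0x58, P2 = 0x51

P0: E(K, 0x64) = 0x54; 0xAF ⊕ 0x54 = 0xFB.
P1: E(K, 0xAF) = 0x9F; 0xC7 ⊕ 0x9F = 0x58.
P2: E(K, 0xC7) = 0xF7; 0xA6 ⊕ 0xF7 = 0x51.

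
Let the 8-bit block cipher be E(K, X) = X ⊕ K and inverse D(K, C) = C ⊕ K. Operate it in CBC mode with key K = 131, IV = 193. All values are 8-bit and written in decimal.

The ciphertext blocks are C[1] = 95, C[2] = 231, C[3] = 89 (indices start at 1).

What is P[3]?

P[3] = 61

CBC decryption: P_i = D(K, C_i) ⊕ C_{i−1}, with C_{0} = IV.
P[3]: D(K, 89) = 218; 218 ⊕ 231 = 61.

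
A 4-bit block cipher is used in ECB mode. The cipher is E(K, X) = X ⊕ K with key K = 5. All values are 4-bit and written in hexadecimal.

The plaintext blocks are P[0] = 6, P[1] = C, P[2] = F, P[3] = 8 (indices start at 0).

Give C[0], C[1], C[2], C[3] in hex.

C[0] = 3, C[1] = 9, C[2] = A, C[3] = D

ECB encryption: C_i = E(K, P_i).
C[0]: E(K, 6) = 3.
C[1]: E(K, C) = 9.
C[2]: E(K, F) = A.
C[3]: E(K, 8) = D.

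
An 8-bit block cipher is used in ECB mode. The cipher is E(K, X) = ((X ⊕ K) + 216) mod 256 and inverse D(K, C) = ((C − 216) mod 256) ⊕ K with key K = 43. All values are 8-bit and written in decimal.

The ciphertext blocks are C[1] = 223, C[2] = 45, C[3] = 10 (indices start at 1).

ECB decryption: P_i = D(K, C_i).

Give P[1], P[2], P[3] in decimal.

P[1] = 44, P[2] = 126, P[3] = 25

P[1]: D(K, 223) = 44.
P[2]: D(K, 45) = 126.
P[3]: D(K, 10) = 25.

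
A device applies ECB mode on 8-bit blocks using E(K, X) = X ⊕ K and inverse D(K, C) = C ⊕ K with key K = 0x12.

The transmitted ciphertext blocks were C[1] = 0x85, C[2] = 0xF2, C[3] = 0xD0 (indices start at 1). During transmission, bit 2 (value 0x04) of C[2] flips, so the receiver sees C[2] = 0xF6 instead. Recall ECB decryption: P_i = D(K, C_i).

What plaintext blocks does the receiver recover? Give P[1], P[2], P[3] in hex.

Only C[2] changed, to 0xF6. In ECB, a change in C_i affects only P_i. Decrypting the received ciphertext:
P[1]: D(K, 0x85) = 0x97.
P[2]: D(K, 0xF6) = 0xE4.
P[3]: D(K, 0xD0) = 0xC2.
Blocks that differ from the original plaintext: P[2].

P[1] = 0x97, P[2] = 0xE4, P[3] = 0xC2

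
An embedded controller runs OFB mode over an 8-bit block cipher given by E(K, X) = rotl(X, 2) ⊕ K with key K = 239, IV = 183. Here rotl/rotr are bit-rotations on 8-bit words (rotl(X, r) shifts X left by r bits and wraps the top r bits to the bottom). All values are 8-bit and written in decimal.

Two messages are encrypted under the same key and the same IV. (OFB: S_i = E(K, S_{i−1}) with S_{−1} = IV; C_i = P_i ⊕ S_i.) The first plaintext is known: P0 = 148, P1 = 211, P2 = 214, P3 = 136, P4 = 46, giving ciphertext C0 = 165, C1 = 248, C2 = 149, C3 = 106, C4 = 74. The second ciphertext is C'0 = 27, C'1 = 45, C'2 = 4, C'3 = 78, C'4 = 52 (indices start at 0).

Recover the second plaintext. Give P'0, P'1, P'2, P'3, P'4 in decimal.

In OFB with a reused IV, both messages share the same keystream S_i, so C_i ⊕ C'_i = P_i ⊕ P'_i and thus P'_i = P_i ⊕ C_i ⊕ C'_i.
P'0: 148 ⊕ 165 ⊕ 27 = 42.
P'1: 211 ⊕ 248 ⊕ 45 = 6.
P'2: 214 ⊕ 149 ⊕ 4 = 71.
P'3: 136 ⊕ 106 ⊕ 78 = 172.
P'4: 46 ⊕ 74 ⊕ 52 = 80.

P'0 = 42, P'1 = 6, P'2 = 71, P'3 = 172, P'4 = 80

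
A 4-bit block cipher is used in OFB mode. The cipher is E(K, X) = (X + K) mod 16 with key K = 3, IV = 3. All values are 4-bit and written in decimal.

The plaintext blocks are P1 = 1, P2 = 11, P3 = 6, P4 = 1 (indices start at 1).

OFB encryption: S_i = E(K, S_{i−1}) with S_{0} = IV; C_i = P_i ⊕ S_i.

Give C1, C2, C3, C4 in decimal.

C1 = 7, C2 = 2, C3 = 10, C4 = 14

C1: S = E(K, 3) = 6; 1 ⊕ 6 = 7.
C2: S = E(K, 6) = 9; 11 ⊕ 9 = 2.
C3: S = E(K, 9) = 12; 6 ⊕ 12 = 10.
C4: S = E(K, 12) = 15; 1 ⊕ 15 = 14.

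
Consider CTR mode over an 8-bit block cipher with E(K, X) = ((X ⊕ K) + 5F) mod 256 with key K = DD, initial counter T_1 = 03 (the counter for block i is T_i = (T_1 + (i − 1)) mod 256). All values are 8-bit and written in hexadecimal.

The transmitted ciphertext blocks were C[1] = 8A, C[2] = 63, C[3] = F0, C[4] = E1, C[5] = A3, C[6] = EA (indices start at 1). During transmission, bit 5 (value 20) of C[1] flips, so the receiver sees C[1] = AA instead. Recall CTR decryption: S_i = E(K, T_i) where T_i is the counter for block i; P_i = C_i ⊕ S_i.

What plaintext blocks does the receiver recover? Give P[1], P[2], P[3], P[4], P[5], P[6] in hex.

P[1] = 97, P[2] = 5B, P[3] = C7, P[4] = DB, P[5] = 9A, P[6] = DE

Only C[1] changed, to AA. In CTR, a change in C_i flips the same bit in P_i only; the keystream is unaffected. Decrypting the received ciphertext:
P[1]: T = 03, S = E(K, T) = 3D; AA ⊕ 3D = 97.
P[2]: T = 04, S = E(K, T) = 38; 63 ⊕ 38 = 5B.
P[3]: T = 05, S = E(K, T) = 37; F0 ⊕ 37 = C7.
P[4]: T = 06, S = E(K, T) = 3A; E1 ⊕ 3A = DB.
P[5]: T = 07, S = E(K, T) = 39; A3 ⊕ 39 = 9A.
P[6]: T = 08, S = E(K, T) = 34; EA ⊕ 34 = DE.
Blocks that differ from the original plaintext: P[1].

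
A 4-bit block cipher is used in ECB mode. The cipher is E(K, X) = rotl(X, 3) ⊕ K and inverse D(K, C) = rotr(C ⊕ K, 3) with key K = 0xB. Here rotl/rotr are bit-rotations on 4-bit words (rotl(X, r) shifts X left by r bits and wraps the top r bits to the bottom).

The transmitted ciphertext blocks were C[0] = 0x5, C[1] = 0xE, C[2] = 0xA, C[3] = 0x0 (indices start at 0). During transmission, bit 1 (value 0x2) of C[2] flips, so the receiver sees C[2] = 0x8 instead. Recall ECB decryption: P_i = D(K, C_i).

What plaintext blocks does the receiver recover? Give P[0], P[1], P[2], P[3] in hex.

Only C[2] changed, to 0x8. In ECB, a change in C_i affects only P_i. Decrypting the received ciphertext:
P[0]: D(K, 0x5) = 0xD.
P[1]: D(K, 0xE) = 0xA.
P[2]: D(K, 0x8) = 0x6.
P[3]: D(K, 0x0) = 0x7.
Blocks that differ from the original plaintext: P[2].

P[0] = 0xD, P[1] = 0xA, P[2] = 0x6, P[3] = 0x7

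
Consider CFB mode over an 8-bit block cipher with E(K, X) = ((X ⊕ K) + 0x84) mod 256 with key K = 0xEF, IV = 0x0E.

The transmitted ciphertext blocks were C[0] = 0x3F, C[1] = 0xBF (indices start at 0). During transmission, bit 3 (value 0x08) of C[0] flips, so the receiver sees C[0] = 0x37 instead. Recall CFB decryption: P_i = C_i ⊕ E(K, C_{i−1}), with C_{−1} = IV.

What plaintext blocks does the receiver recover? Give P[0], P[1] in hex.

Only C[0] changed, to 0x37. In CFB, a change in C_i flips the same bit in P_i and garbles P_{i+1}. Decrypting the received ciphertext:
P[0]: E(K, 0x0E) = 0x65; 0x37 ⊕ 0x65 = 0x52.
P[1]: E(K, 0x37) = 0x5C; 0xBF ⊕ 0x5C = 0xE3.
Blocks that differ from the original plaintext: P[0], P[1].

P[0] = 0x52, P[1] = 0xE3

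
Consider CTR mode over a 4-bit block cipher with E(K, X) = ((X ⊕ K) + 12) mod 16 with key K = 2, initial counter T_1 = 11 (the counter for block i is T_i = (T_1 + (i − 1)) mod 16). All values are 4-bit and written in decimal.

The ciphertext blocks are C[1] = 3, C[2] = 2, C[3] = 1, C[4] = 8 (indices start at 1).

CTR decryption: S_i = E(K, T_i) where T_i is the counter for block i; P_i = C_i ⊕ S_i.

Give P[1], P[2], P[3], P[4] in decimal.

P[1]: T = 11, S = E(K, T) = 5; 3 ⊕ 5 = 6.
P[2]: T = 12, S = E(K, T) = 10; 2 ⊕ 10 = 8.
P[3]: T = 13, S = E(K, T) = 11; 1 ⊕ 11 = 10.
P[4]: T = 14, S = E(K, T) = 8; 8 ⊕ 8 = 0.

P[1] = 6, P[2] = 8, P[3] = 10, P[4] = 0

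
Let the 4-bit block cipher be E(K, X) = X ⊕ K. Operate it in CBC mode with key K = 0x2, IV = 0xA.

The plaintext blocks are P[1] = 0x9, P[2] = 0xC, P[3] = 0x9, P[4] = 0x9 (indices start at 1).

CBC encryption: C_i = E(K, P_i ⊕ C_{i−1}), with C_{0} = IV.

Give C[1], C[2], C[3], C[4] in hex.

C[1] = 0x1, C[2] = 0xF, C[3] = 0x4, C[4] = 0xF

C[1]: P[1] ⊕ 0xA = 0x3; E(K, 0x3) = 0x1.
C[2]: P[2] ⊕ 0x1 = 0xD; E(K, 0xD) = 0xF.
C[3]: P[3] ⊕ 0xF = 0x6; E(K, 0x6) = 0x4.
C[4]: P[4] ⊕ 0x4 = 0xD; E(K, 0xD) = 0xF.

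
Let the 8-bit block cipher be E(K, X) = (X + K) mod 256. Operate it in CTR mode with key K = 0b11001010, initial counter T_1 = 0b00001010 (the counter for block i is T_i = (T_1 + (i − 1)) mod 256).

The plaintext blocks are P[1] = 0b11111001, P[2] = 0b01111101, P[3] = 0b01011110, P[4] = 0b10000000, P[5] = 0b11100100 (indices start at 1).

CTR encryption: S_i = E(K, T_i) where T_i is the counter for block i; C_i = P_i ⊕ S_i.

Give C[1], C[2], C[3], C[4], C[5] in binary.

C[1] = 0b00101101, C[2] = 0b10101000, C[3] = 0b10001000, C[4] = 0b01010111, C[5] = 0b00111100

C[1]: T = 0b00001010, S = E(K, T) = 0b11010100; 0b11111001 ⊕ 0b11010100 = 0b00101101.
C[2]: T = 0b00001011, S = E(K, T) = 0b11010101; 0b01111101 ⊕ 0b11010101 = 0b10101000.
C[3]: T = 0b00001100, S = E(K, T) = 0b11010110; 0b01011110 ⊕ 0b11010110 = 0b10001000.
C[4]: T = 0b00001101, S = E(K, T) = 0b11010111; 0b10000000 ⊕ 0b11010111 = 0b01010111.
C[5]: T = 0b00001110, S = E(K, T) = 0b11011000; 0b11100100 ⊕ 0b11011000 = 0b00111100.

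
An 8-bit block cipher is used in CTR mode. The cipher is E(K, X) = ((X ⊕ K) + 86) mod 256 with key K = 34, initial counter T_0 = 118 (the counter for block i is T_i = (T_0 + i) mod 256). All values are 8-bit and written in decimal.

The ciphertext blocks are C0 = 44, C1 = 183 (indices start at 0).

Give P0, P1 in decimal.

CTR decryption: S_i = E(K, T_i) where T_i is the counter for block i; P_i = C_i ⊕ S_i.
P0: T = 118, S = E(K, T) = 170; 44 ⊕ 170 = 134.
P1: T = 119, S = E(K, T) = 171; 183 ⊕ 171 = 28.

P0 = 134, P1 = 28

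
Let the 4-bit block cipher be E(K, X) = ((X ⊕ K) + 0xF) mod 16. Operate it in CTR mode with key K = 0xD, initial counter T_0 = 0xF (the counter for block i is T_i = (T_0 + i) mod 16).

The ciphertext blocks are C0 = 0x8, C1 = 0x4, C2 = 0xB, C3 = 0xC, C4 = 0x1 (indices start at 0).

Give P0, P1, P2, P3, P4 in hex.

CTR decryption: S_i = E(K, T_i) where T_i is the counter for block i; P_i = C_i ⊕ S_i.
P0: T = 0xF, S = E(K, T) = 0x1; 0x8 ⊕ 0x1 = 0x9.
P1: T = 0x0, S = E(K, T) = 0xC; 0x4 ⊕ 0xC = 0x8.
P2: T = 0x1, S = E(K, T) = 0xB; 0xB ⊕ 0xB = 0x0.
P3: T = 0x2, S = E(K, T) = 0xE; 0xC ⊕ 0xE = 0x2.
P4: T = 0x3, S = E(K, T) = 0xD; 0x1 ⊕ 0xD = 0xC.

P0 = 0x9, P1 = 0x8, P2 = 0x0, P3 = 0x2, P4 = 0xC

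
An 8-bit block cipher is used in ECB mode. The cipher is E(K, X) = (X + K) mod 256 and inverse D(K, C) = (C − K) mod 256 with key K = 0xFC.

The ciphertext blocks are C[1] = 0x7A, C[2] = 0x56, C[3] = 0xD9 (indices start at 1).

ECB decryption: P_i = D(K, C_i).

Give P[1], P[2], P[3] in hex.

P[1] = 0x7E, P[2] = 0x5A, P[3] = 0xDD

P[1]: D(K, 0x7A) = 0x7E.
P[2]: D(K, 0x56) = 0x5A.
P[3]: D(K, 0xD9) = 0xDD.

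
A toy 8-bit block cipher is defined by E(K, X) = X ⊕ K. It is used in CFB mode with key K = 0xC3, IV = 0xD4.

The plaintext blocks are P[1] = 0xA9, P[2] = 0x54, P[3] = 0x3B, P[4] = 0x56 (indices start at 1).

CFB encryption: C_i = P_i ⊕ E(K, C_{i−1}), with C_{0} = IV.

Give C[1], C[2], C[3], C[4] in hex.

C[1] = 0xBE, C[2] = 0x29, C[3] = 0xD1, C[4] = 0x44

C[1]: E(K, 0xD4) = 0x17; 0xA9 ⊕ 0x17 = 0xBE.
C[2]: E(K, 0xBE) = 0x7D; 0x54 ⊕ 0x7D = 0x29.
C[3]: E(K, 0x29) = 0xEA; 0x3B ⊕ 0xEA = 0xD1.
C[4]: E(K, 0xD1) = 0x12; 0x56 ⊕ 0x12 = 0x44.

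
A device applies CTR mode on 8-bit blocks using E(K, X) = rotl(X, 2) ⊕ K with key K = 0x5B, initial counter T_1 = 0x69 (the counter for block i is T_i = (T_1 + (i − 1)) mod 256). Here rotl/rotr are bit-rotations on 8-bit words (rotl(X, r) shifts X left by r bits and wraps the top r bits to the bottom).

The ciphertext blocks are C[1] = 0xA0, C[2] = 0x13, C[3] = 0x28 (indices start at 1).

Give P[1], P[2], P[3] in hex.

P[1] = 0x5E, P[2] = 0xE1, P[3] = 0xDE

CTR decryption: S_i = E(K, T_i) where T_i is the counter for block i; P_i = C_i ⊕ S_i.
P[1]: T = 0x69, S = E(K, T) = 0xFE; 0xA0 ⊕ 0xFE = 0x5E.
P[2]: T = 0x6A, S = E(K, T) = 0xF2; 0x13 ⊕ 0xF2 = 0xE1.
P[3]: T = 0x6B, S = E(K, T) = 0xF6; 0x28 ⊕ 0xF6 = 0xDE.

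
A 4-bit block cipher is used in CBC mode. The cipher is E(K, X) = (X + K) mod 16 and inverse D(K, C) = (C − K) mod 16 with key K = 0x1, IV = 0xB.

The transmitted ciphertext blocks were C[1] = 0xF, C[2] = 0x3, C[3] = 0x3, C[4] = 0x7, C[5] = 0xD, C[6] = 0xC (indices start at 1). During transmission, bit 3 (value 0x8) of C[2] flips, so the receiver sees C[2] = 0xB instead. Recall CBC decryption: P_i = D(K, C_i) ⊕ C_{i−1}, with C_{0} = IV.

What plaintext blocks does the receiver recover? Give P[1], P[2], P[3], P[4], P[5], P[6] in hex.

P[1] = 0x5, P[2] = 0x5, P[3] = 0x9, P[4] = 0x5, P[5] = 0xB, P[6] = 0x6

Only C[2] changed, to 0xB. In CBC, a change in C_i garbles P_i and flips the same bit in P_{i+1}. Decrypting the received ciphertext:
P[1]: D(K, 0xF) = 0xE; 0xE ⊕ 0xB = 0x5.
P[2]: D(K, 0xB) = 0xA; 0xA ⊕ 0xF = 0x5.
P[3]: D(K, 0x3) = 0x2; 0x2 ⊕ 0xB = 0x9.
P[4]: D(K, 0x7) = 0x6; 0x6 ⊕ 0x3 = 0x5.
P[5]: D(K, 0xD) = 0xC; 0xC ⊕ 0x7 = 0xB.
P[6]: D(K, 0xC) = 0xB; 0xB ⊕ 0xD = 0x6.
Blocks that differ from the original plaintext: P[2], P[3].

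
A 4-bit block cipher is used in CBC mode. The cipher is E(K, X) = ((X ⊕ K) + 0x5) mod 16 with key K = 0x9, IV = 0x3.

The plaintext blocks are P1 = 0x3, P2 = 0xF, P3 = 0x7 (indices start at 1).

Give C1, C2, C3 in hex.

C1 = 0xE, C2 = 0xD, C3 = 0x8

CBC encryption: C_i = E(K, P_i ⊕ C_{i−1}), with C_{0} = IV.
C1: P1 ⊕ 0x3 = 0x0; E(K, 0x0) = 0xE.
C2: P2 ⊕ 0xE = 0x1; E(K, 0x1) = 0xD.
C3: P3 ⊕ 0xD = 0xA; E(K, 0xA) = 0x8.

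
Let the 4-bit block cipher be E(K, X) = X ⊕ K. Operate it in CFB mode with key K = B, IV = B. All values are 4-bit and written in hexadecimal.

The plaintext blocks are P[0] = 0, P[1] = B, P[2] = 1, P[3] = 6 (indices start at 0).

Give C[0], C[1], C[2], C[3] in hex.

C[0] = 0, C[1] = 0, C[2] = A, C[3] = 7

CFB encryption: C_i = P_i ⊕ E(K, C_{i−1}), with C_{−1} = IV.
C[0]: E(K, B) = 0; 0 ⊕ 0 = 0.
C[1]: E(K, 0) = B; B ⊕ B = 0.
C[2]: E(K, 0) = B; 1 ⊕ B = A.
C[3]: E(K, A) = 1; 6 ⊕ 1 = 7.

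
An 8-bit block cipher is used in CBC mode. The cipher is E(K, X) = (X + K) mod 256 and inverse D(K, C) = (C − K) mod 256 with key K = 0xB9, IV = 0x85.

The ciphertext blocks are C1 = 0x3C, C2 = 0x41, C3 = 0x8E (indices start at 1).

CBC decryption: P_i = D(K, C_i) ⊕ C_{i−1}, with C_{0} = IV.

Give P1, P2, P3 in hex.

P1: D(K, 0x3C) = 0x83; 0x83 ⊕ 0x85 = 0x06.
P2: D(K, 0x41) = 0x88; 0x88 ⊕ 0x3C = 0xB4.
P3: D(K, 0x8E) = 0xD5; 0xD5 ⊕ 0x41 = 0x94.

P1 = 0x06, P2 = 0xB4, P3 = 0x94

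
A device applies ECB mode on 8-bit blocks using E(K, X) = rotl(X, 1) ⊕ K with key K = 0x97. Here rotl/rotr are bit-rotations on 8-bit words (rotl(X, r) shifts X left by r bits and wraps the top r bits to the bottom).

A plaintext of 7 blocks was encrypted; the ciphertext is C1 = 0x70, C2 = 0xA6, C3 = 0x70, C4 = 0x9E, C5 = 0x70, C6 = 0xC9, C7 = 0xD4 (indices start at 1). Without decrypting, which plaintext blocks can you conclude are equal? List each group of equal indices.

ECB encrypts each block independently with the same key, so equal ciphertext blocks imply equal plaintext blocks.
C1 = C3 = C5 = 0x70, so P1 = P3 = P5.

P1 = P3 = P5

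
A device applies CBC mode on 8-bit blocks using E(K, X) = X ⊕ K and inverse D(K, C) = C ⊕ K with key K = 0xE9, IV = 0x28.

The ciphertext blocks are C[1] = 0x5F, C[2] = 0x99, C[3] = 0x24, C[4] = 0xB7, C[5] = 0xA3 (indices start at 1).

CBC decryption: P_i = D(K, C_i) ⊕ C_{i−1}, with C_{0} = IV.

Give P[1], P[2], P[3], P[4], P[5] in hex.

P[1] = 0x9E, P[2] = 0x2F, P[3] = 0x54, P[4] = 0x7A, P[5] = 0xFD

P[1]: D(K, 0x5F) = 0xB6; 0xB6 ⊕ 0x28 = 0x9E.
P[2]: D(K, 0x99) = 0x70; 0x70 ⊕ 0x5F = 0x2F.
P[3]: D(K, 0x24) = 0xCD; 0xCD ⊕ 0x99 = 0x54.
P[4]: D(K, 0xB7) = 0x5E; 0x5E ⊕ 0x24 = 0x7A.
P[5]: D(K, 0xA3) = 0x4A; 0x4A ⊕ 0xB7 = 0xFD.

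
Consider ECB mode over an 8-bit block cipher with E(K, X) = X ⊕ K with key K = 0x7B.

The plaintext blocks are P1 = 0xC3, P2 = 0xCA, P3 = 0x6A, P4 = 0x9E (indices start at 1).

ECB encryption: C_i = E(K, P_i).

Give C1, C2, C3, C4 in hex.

C1 = 0xB8, C2 = 0xB1, C3 = 0x11, C4 = 0xE5

C1: E(K, 0xC3) = 0xB8.
C2: E(K, 0xCA) = 0xB1.
C3: E(K, 0x6A) = 0x11.
C4: E(K, 0x9E) = 0xE5.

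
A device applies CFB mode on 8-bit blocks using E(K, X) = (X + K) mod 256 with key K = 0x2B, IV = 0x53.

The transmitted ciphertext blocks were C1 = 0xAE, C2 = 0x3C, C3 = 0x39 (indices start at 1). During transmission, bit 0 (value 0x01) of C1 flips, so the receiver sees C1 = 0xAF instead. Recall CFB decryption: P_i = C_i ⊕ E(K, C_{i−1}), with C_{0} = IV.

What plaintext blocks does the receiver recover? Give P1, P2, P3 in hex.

Only C1 changed, to 0xAF. In CFB, a change in C_i flips the same bit in P_i and garbles P_{i+1}. Decrypting the received ciphertext:
P1: E(K, 0x53) = 0x7E; 0xAF ⊕ 0x7E = 0xD1.
P2: E(K, 0xAF) = 0xDA; 0x3C ⊕ 0xDA = 0xE6.
P3: E(K, 0x3C) = 0x67; 0x39 ⊕ 0x67 = 0x5E.
Blocks that differ from the original plaintext: P1, P2.

P1 = 0xD1, P2 = 0xE6, P3 = 0x5E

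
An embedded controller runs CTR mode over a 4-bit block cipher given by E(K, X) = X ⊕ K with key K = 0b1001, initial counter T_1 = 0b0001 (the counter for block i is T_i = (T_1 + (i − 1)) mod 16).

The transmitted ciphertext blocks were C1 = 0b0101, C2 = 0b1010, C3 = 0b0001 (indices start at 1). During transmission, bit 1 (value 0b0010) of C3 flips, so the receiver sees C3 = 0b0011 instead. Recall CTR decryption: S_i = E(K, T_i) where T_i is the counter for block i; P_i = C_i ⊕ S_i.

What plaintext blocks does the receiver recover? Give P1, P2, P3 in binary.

Only C3 changed, to 0b0011. In CTR, a change in C_i flips the same bit in P_i only; the keystream is unaffected. Decrypting the received ciphertext:
P1: T = 0b0001, S = E(K, T) = 0b1000; 0b0101 ⊕ 0b1000 = 0b1101.
P2: T = 0b0010, S = E(K, T) = 0b1011; 0b1010 ⊕ 0b1011 = 0b0001.
P3: T = 0b0011, S = E(K, T) = 0b1010; 0b0011 ⊕ 0b1010 = 0b1001.
Blocks that differ from the original plaintext: P3.

P1 = 0b1101, P2 = 0b0001, P3 = 0b1001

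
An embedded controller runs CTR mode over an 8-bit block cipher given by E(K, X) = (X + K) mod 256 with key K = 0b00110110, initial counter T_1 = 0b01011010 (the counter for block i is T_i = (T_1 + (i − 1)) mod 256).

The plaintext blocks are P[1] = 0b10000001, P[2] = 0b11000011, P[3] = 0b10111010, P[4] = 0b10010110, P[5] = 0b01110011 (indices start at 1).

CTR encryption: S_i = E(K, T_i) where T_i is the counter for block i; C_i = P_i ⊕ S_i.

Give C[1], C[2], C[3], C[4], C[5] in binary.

C[1] = 0b00010001, C[2] = 0b01010010, C[3] = 0b00101000, C[4] = 0b00000101, C[5] = 0b11100111

C[1]: T = 0b01011010, S = E(K, T) = 0b10010000; 0b10000001 ⊕ 0b10010000 = 0b00010001.
C[2]: T = 0b01011011, S = E(K, T) = 0b10010001; 0b11000011 ⊕ 0b10010001 = 0b01010010.
C[3]: T = 0b01011100, S = E(K, T) = 0b10010010; 0b10111010 ⊕ 0b10010010 = 0b00101000.
C[4]: T = 0b01011101, S = E(K, T) = 0b10010011; 0b10010110 ⊕ 0b10010011 = 0b00000101.
C[5]: T = 0b01011110, S = E(K, T) = 0b10010100; 0b01110011 ⊕ 0b10010100 = 0b11100111.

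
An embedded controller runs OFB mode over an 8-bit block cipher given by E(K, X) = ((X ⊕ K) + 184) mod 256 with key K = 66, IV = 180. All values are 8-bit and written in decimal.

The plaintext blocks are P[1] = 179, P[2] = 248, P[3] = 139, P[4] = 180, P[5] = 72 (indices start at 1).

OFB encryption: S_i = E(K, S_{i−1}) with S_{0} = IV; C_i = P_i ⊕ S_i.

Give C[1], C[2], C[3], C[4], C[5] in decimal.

C[1] = 29, C[2] = 92, C[3] = 21, C[4] = 32, C[5] = 198

C[1]: S = E(K, 180) = 174; 179 ⊕ 174 = 29.
C[2]: S = E(K, 174) = 164; 248 ⊕ 164 = 92.
C[3]: S = E(K, 164) = 158; 139 ⊕ 158 = 21.
C[4]: S = E(K, 158) = 148; 180 ⊕ 148 = 32.
C[5]: S = E(K, 148) = 142; 72 ⊕ 142 = 198.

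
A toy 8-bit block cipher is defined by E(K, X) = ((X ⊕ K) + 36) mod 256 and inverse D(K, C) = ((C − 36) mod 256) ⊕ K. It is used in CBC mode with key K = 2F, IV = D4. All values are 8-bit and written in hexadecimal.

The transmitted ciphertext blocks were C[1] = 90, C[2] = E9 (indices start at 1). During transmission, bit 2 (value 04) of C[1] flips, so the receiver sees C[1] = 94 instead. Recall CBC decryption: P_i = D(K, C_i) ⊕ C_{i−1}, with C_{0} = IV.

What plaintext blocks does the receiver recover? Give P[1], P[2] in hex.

P[1] = A5, P[2] = 08

Only C[1] changed, to 94. In CBC, a change in C_i garbles P_i and flips the same bit in P_{i+1}. Decrypting the received ciphertext:
P[1]: D(K, 94) = 71; 71 ⊕ D4 = A5.
P[2]: D(K, E9) = 9C; 9C ⊕ 94 = 08.
Blocks that differ from the original plaintext: P[1], P[2].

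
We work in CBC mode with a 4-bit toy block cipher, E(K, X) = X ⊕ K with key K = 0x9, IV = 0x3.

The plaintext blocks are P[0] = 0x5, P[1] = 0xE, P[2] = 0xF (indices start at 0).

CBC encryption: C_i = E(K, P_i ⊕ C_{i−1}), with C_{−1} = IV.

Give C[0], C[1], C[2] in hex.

C[0]: P[0] ⊕ 0x3 = 0x6; E(K, 0x6) = 0xF.
C[1]: P[1] ⊕ 0xF = 0x1; E(K, 0x1) = 0x8.
C[2]: P[2] ⊕ 0x8 = 0x7; E(K, 0x7) = 0xE.

C[0] = 0xF, C[1] = 0x8, C[2] = 0xE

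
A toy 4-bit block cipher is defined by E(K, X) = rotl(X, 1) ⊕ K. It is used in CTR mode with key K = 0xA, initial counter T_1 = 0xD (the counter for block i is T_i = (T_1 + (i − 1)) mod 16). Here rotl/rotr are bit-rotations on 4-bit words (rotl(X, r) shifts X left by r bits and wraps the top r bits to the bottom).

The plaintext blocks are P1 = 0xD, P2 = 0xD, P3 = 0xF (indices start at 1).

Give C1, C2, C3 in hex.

CTR encryption: S_i = E(K, T_i) where T_i is the counter for block i; C_i = P_i ⊕ S_i.
C1: T = 0xD, S = E(K, T) = 0x1; 0xD ⊕ 0x1 = 0xC.
C2: T = 0xE, S = E(K, T) = 0x7; 0xD ⊕ 0x7 = 0xA.
C3: T = 0xF, S = E(K, T) = 0x5; 0xF ⊕ 0x5 = 0xA.

C1 = 0xC, C2 = 0xA, C3 = 0xA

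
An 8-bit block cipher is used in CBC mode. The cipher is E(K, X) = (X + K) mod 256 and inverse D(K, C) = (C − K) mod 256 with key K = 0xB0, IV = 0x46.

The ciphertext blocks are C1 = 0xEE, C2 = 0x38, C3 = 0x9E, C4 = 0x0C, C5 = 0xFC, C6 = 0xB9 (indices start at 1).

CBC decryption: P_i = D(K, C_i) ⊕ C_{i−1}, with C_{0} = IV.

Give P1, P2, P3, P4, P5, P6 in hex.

P1: D(K, 0xEE) = 0x3E; 0x3E ⊕ 0x46 = 0x78.
P2: D(K, 0x38) = 0x88; 0x88 ⊕ 0xEE = 0x66.
P3: D(K, 0x9E) = 0xEE; 0xEE ⊕ 0x38 = 0xD6.
P4: D(K, 0x0C) = 0x5C; 0x5C ⊕ 0x9E = 0xC2.
P5: D(K, 0xFC) = 0x4C; 0x4C ⊕ 0x0C = 0x40.
P6: D(K, 0xB9) = 0x09; 0x09 ⊕ 0xFC = 0xF5.

P1 = 0x78, P2 = 0x66, P3 = 0xD6, P4 = 0xC2, P5 = 0x40, P6 = 0xF5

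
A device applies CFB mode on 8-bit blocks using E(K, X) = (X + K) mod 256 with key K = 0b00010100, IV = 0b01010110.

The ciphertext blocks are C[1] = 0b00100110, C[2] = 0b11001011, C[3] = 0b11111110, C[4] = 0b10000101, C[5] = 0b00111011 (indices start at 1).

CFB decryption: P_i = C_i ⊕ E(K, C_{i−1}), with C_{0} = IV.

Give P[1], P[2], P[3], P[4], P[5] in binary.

P[1] = 0b01001100, P[2] = 0b11110001, P[3] = 0b00100001, P[4] = 0b10010111, P[5] = 0b10100010

P[1]: E(K, 0b01010110) = 0b01101010; 0b00100110 ⊕ 0b01101010 = 0b01001100.
P[2]: E(K, 0b00100110) = 0b00111010; 0b11001011 ⊕ 0b00111010 = 0b11110001.
P[3]: E(K, 0b11001011) = 0b11011111; 0b11111110 ⊕ 0b11011111 = 0b00100001.
P[4]: E(K, 0b11111110) = 0b00010010; 0b10000101 ⊕ 0b00010010 = 0b10010111.
P[5]: E(K, 0b10000101) = 0b10011001; 0b00111011 ⊕ 0b10011001 = 0b10100010.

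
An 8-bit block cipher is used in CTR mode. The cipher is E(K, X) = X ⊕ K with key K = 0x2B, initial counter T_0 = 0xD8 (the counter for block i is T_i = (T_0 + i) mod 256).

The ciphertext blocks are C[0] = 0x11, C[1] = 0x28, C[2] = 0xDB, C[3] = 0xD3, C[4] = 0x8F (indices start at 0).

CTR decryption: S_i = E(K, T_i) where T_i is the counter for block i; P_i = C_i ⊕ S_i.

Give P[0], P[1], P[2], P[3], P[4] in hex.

P[0]: T = 0xD8, S = E(K, T) = 0xF3; 0x11 ⊕ 0xF3 = 0xE2.
P[1]: T = 0xD9, S = E(K, T) = 0xF2; 0x28 ⊕ 0xF2 = 0xDA.
P[2]: T = 0xDA, S = E(K, T) = 0xF1; 0xDB ⊕ 0xF1 = 0x2A.
P[3]: T = 0xDB, S = E(K, T) = 0xF0; 0xD3 ⊕ 0xF0 = 0x23.
P[4]: T = 0xDC, S = E(K, T) = 0xF7; 0x8F ⊕ 0xF7 = 0x78.

P[0] = 0xE2, P[1] = 0xDA, P[2] = 0x2A, P[3] = 0x23, P[4] = 0x78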